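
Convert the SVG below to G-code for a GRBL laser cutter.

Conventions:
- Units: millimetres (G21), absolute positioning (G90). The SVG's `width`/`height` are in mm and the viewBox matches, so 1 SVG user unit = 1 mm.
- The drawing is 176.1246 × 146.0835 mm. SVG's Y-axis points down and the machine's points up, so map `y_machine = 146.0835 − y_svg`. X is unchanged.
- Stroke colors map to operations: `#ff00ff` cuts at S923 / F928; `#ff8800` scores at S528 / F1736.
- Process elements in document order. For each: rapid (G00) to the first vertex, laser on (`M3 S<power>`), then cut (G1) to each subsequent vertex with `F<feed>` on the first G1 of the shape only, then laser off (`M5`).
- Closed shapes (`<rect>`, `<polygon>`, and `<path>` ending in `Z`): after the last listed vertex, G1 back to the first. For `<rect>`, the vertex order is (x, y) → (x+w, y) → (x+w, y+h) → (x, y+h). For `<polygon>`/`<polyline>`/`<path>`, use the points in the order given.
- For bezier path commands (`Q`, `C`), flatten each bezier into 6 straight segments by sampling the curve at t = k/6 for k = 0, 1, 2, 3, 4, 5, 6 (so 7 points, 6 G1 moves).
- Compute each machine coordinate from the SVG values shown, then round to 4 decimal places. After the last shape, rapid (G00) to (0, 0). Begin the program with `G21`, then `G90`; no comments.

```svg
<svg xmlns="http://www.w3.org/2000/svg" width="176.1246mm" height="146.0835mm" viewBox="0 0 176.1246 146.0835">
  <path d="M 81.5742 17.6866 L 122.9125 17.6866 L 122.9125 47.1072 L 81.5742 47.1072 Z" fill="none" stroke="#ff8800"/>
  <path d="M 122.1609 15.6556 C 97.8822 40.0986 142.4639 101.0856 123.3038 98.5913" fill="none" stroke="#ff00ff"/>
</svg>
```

viewBox `0 0 176.1246 146.0835` with mm width/height → 1 unit = 1 mm. Flip: y_m = 146.0835 − y_svg.

**Shape 1** — `<path>` rectangle, stroke `#ff8800` → score (S528, F1736). Machine vertices: (81.5742,128.3969) → (122.9125,128.3969) → (122.9125,98.9763) → (81.5742,98.9763) → (81.5742,128.3969). Closed: final G1 returns to the first vertex.

**Shape 2** — `<path>` cubic bezier, stroke `#ff00ff` → cut (S923, F928). Control points (SVG): P0=(122.1609,15.6556), P1=(97.8822,40.0986), P2=(142.4639,101.0856), P3=(123.3038,98.5913); sampled at t=k/6. Machine vertices: (122.1609,130.4279) → (115.1460,115.6241) → (115.9245,97.5082) → (120.8129,78.8586) → (126.1278,62.4537) → (128.1859,51.0721) → (123.3038,47.4922). Open path.

G21
G90
G00 X81.5742 Y128.3969
M3 S528
G1 X122.9125 Y128.3969 F1736
G1 X122.9125 Y98.9763
G1 X81.5742 Y98.9763
G1 X81.5742 Y128.3969
M5
G00 X122.1609 Y130.4279
M3 S923
G1 X115.1460 Y115.6241 F928
G1 X115.9245 Y97.5082
G1 X120.8129 Y78.8586
G1 X126.1278 Y62.4537
G1 X128.1859 Y51.0721
G1 X123.3038 Y47.4922
M5
G00 X0.0000 Y0.0000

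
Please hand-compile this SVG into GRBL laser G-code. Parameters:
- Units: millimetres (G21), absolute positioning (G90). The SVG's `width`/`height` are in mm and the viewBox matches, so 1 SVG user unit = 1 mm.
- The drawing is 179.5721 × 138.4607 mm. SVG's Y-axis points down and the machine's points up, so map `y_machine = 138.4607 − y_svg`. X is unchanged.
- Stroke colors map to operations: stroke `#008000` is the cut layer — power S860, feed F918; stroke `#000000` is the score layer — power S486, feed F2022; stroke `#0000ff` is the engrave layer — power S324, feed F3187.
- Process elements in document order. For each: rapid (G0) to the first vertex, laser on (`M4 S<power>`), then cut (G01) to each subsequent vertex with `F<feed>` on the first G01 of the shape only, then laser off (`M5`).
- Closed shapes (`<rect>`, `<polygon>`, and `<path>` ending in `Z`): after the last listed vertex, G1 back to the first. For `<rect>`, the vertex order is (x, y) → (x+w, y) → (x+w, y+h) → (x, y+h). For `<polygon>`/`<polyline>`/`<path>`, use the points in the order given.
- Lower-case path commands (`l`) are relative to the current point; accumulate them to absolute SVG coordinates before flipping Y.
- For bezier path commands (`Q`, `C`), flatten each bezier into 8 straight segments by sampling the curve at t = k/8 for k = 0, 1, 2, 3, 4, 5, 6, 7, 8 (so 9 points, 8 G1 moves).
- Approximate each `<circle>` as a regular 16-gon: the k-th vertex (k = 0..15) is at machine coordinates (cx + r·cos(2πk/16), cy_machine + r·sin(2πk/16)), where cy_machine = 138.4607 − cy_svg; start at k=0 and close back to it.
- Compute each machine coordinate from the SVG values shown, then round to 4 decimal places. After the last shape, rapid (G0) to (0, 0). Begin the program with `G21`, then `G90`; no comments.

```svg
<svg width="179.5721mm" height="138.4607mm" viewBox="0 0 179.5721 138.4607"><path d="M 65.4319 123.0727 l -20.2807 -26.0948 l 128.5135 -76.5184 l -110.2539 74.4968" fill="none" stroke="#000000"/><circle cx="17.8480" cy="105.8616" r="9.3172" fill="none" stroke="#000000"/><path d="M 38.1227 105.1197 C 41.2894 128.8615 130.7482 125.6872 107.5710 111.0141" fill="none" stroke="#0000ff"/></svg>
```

1 u = 1 mm; y_m = 138.4607 − y.

[1] `<path>` open polyline, #000000→score S486 F2022: (65.4319,15.3880) → (45.1512,41.4828) → (173.6647,118.0012) → (63.4108,43.5044)

[2] `<circle>` circle, #000000→score S486 F2022: (27.1652,32.5991) → (26.4560,36.1646) → (24.4363,39.1874) → (21.4135,41.2071) → (17.8480,41.9163) → (14.2825,41.2071) → (11.2597,39.1874) → (9.2400,36.1646) → (8.5308,32.5991) → (9.2400,29.0336) → (11.2597,26.0108) → (14.2825,23.9911) → (17.8480,23.2819) → (21.4135,23.9911) → (24.4363,26.0108) → (26.4560,29.0336) → (27.1652,32.5991) (closed)

[3] `<path>` cubic bezier, #0000ff→engrave S324 F3187: (38.1227,33.3410) → (42.9666,25.6694) → (53.5692,20.3405) → (67.5994,17.1737) → (82.7258,15.9882) → (96.6174,16.6034) → (106.9429,18.8387) → (111.3712,22.5133) → (107.5710,27.4466)

G21
G90
G0 X65.4319 Y15.3880
M4 S486
G01 X45.1512 Y41.4828 F2022
G01 X173.6647 Y118.0012
G01 X63.4108 Y43.5044
M5
G0 X27.1652 Y32.5991
M4 S486
G01 X26.4560 Y36.1646 F2022
G01 X24.4363 Y39.1874
G01 X21.4135 Y41.2071
G01 X17.8480 Y41.9163
G01 X14.2825 Y41.2071
G01 X11.2597 Y39.1874
G01 X9.2400 Y36.1646
G01 X8.5308 Y32.5991
G01 X9.2400 Y29.0336
G01 X11.2597 Y26.0108
G01 X14.2825 Y23.9911
G01 X17.8480 Y23.2819
G01 X21.4135 Y23.9911
G01 X24.4363 Y26.0108
G01 X26.4560 Y29.0336
G01 X27.1652 Y32.5991
M5
G0 X38.1227 Y33.3410
M4 S324
G01 X42.9666 Y25.6694 F3187
G01 X53.5692 Y20.3405
G01 X67.5994 Y17.1737
G01 X82.7258 Y15.9882
G01 X96.6174 Y16.6034
G01 X106.9429 Y18.8387
G01 X111.3712 Y22.5133
G01 X107.5710 Y27.4466
M5
G0 X0.0000 Y0.0000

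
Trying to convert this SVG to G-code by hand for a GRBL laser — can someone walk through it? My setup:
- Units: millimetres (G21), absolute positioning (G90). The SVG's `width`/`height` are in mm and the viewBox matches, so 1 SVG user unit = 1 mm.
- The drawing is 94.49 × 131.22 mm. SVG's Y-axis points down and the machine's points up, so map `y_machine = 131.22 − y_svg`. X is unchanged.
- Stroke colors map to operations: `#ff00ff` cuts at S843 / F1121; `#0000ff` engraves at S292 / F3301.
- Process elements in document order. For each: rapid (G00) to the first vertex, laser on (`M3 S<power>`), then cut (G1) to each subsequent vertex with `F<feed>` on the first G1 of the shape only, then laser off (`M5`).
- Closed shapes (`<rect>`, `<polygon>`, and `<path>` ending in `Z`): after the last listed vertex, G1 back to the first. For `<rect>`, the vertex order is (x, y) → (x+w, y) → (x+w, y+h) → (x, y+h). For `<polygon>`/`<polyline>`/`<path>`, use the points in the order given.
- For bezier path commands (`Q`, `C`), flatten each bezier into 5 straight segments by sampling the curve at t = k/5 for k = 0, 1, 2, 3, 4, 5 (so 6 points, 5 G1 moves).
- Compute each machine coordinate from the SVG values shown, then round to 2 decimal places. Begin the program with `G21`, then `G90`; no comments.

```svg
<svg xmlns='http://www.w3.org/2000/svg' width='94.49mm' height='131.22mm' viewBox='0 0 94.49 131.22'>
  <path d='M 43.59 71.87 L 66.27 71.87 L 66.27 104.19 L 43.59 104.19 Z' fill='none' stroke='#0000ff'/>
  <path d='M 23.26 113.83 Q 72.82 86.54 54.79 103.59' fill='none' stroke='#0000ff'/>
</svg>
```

G21
G90
G00 X43.59 Y59.35
M3 S292
G1 X66.27 Y59.35 F3301
G1 X66.27 Y27.03
G1 X43.59 Y27.03
G1 X43.59 Y59.35
M5
G00 X23.26 Y17.39
M3 S292
G1 X40.38 Y26.53 F3301
G1 X52.09 Y32.13
G1 X58.40 Y34.18
G1 X59.30 Y32.68
G1 X54.79 Y27.63
M5

Since the viewBox matches the mm dimensions, user units are millimetres directly. The only transform is the Y-flip y_m = 131.22 − y_svg.

Shape 1 is a rectangle drawn with `<path>`. Its stroke #0000ff means engrave at S292, F3301. After flipping Y the toolpath is (43.59,59.35) → (66.27,59.35) → (66.27,27.03) → (43.59,27.03) → (43.59,59.35), returning to the start.

Shape 2 is a quadratic bezier drawn with `<path>`. Its stroke #0000ff means engrave at S292, F3301. After flipping Y the toolpath is (23.26,17.39) → (40.38,26.53) → (52.09,32.13) → (58.40,34.18) → (59.30,32.68) → (54.79,27.63).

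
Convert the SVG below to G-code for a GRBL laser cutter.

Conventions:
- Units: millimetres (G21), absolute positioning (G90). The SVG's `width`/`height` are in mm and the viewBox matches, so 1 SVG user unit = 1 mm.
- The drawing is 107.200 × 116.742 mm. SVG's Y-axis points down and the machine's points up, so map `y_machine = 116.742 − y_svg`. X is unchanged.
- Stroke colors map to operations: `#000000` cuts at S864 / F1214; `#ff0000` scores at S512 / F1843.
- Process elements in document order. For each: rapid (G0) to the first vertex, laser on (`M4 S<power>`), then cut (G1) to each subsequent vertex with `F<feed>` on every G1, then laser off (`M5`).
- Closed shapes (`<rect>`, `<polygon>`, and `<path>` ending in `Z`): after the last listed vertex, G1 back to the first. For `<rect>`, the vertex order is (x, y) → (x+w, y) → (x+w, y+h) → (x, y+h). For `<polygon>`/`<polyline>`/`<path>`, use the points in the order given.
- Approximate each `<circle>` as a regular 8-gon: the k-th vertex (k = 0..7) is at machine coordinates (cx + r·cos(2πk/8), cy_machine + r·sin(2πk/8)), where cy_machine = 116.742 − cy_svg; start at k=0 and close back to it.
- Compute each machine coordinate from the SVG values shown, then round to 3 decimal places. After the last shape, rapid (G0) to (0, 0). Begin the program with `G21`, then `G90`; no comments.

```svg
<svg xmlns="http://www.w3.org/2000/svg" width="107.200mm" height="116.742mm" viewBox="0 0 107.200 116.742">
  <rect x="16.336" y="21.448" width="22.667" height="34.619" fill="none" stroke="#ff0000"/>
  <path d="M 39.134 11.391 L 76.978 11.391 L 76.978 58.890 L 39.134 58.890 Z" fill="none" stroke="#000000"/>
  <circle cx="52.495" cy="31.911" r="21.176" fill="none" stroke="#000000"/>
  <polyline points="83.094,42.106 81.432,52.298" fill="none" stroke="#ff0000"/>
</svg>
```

G21
G90
G0 X16.336 Y95.294
M4 S512
G1 X39.003 Y95.294 F1843
G1 X39.003 Y60.675 F1843
G1 X16.336 Y60.675 F1843
G1 X16.336 Y95.294 F1843
M5
G0 X39.134 Y105.351
M4 S864
G1 X76.978 Y105.351 F1214
G1 X76.978 Y57.852 F1214
G1 X39.134 Y57.852 F1214
G1 X39.134 Y105.351 F1214
M5
G0 X73.671 Y84.831
M4 S864
G1 X67.469 Y99.805 F1214
G1 X52.495 Y106.007 F1214
G1 X37.521 Y99.805 F1214
G1 X31.319 Y84.831 F1214
G1 X37.521 Y69.857 F1214
G1 X52.495 Y63.655 F1214
G1 X67.469 Y69.857 F1214
G1 X73.671 Y84.831 F1214
M5
G0 X83.094 Y74.636
M4 S512
G1 X81.432 Y64.444 F1843
M5
G0 X0.000 Y0.000

viewBox `0 0 107.200 116.742` with mm width/height → 1 unit = 1 mm. Flip: y_m = 116.742 − y_svg.

**Shape 1** — `<rect>` rectangle, stroke `#ff0000` → score (S512, F1843). Machine vertices: (16.336,95.294) → (39.003,95.294) → (39.003,60.675) → (16.336,60.675) → (16.336,95.294). Closed: final G1 returns to the first vertex.

**Shape 2** — `<path>` rectangle, stroke `#000000` → cut (S864, F1214). Machine vertices: (39.134,105.351) → (76.978,105.351) → (76.978,57.852) → (39.134,57.852) → (39.134,105.351). Closed: final G1 returns to the first vertex.

**Shape 3** — `<circle>` circle, stroke `#000000` → cut (S864, F1214). Machine vertices: (73.671,84.831) → (67.469,99.805) → (52.495,106.007) → (37.521,99.805) → (31.319,84.831) → (37.521,69.857) → (52.495,63.655) → (67.469,69.857) → (73.671,84.831). Closed: final G1 returns to the first vertex.

**Shape 4** — `<polyline>` line segment, stroke `#ff0000` → score (S512, F1843). Machine vertices: (83.094,74.636) → (81.432,64.444). Open path.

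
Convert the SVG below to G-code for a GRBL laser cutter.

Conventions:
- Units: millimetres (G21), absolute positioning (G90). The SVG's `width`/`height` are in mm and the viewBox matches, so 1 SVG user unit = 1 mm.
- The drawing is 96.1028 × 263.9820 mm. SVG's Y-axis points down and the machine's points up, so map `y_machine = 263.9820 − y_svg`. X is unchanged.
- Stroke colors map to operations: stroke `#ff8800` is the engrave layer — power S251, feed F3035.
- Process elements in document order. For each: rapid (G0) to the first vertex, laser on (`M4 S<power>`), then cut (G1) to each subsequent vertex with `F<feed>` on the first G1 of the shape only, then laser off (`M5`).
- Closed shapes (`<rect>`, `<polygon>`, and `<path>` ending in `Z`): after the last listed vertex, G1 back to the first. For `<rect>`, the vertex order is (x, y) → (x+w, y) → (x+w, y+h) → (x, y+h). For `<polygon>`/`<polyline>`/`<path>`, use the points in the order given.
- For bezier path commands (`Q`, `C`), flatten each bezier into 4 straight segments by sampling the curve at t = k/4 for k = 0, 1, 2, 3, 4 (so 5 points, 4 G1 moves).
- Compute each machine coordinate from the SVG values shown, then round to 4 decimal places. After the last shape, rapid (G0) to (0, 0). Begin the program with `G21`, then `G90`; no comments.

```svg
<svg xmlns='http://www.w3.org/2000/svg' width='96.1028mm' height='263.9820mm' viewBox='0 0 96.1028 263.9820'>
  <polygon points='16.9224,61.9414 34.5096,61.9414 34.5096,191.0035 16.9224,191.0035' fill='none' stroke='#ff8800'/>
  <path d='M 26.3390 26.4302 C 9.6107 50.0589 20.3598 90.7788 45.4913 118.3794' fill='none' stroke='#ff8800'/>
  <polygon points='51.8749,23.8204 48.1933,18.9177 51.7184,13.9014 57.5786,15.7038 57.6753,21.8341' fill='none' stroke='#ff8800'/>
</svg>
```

G21
G90
G0 X16.9224 Y202.0406
M4 S251
G1 X34.5096 Y202.0406 F3035
G1 X34.5096 Y72.9785
G1 X16.9224 Y72.9785
G1 X16.9224 Y202.0406
M5
G0 X26.3390 Y237.5518
M4 S251
G1 X18.7402 Y217.0977 F3035
G1 X20.2177 Y193.0667
G1 X29.5440 Y168.2909
G1 X45.4913 Y145.6026
M5
G0 X51.8749 Y240.1616
M4 S251
G1 X48.1933 Y245.0643 F3035
G1 X51.7184 Y250.0806
G1 X57.5786 Y248.2782
G1 X57.6753 Y242.1479
G1 X51.8749 Y240.1616
M5
G0 X0.0000 Y0.0000

Since the viewBox matches the mm dimensions, user units are millimetres directly. The only transform is the Y-flip y_m = 263.9820 − y_svg.

Shape 1 is a rectangle drawn with `<polygon>`. Its stroke #ff8800 means engrave at S251, F3035. After flipping Y the toolpath is (16.9224,202.0406) → (34.5096,202.0406) → (34.5096,72.9785) → (16.9224,72.9785) → (16.9224,202.0406), returning to the start.

Shape 2 is a cubic bezier drawn with `<path>`. Its stroke #ff8800 means engrave at S251, F3035. After flipping Y the toolpath is (26.3390,237.5518) → (18.7402,217.0977) → (20.2177,193.0667) → (29.5440,168.2909) → (45.4913,145.6026).

Shape 3 is a regular polygon drawn with `<polygon>`. Its stroke #ff8800 means engrave at S251, F3035. After flipping Y the toolpath is (51.8749,240.1616) → (48.1933,245.0643) → (51.7184,250.0806) → (57.5786,248.2782) → (57.6753,242.1479) → (51.8749,240.1616), returning to the start.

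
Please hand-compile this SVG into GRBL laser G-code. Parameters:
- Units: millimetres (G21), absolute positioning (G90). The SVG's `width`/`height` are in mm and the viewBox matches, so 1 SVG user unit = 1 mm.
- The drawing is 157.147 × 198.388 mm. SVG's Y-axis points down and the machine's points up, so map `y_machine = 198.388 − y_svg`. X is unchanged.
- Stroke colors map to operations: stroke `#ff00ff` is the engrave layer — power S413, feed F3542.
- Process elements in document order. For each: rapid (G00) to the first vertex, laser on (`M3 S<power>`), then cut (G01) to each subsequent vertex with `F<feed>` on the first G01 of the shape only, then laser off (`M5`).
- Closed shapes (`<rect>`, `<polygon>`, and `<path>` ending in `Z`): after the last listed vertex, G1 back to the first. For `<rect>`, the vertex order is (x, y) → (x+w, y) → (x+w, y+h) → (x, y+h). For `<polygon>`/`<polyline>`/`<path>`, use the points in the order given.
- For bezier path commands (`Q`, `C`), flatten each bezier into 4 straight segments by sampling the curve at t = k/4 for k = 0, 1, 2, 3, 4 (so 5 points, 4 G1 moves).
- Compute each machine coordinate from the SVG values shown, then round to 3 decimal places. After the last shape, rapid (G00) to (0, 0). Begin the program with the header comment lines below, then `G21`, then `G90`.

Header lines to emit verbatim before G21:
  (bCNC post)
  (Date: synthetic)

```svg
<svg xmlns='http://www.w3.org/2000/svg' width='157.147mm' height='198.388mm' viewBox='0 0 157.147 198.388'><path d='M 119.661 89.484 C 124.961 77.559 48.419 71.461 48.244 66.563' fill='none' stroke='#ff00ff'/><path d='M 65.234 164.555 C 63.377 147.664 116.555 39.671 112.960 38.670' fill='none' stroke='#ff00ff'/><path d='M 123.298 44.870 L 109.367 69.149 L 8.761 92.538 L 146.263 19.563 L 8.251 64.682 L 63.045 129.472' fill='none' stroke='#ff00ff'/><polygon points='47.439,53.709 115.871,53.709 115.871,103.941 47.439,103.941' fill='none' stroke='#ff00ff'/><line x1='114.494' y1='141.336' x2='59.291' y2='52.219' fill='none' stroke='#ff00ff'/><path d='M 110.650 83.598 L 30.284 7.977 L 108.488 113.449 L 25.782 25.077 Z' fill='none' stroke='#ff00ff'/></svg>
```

Since the viewBox matches the mm dimensions, user units are millimetres directly. The only transform is the Y-flip y_m = 198.388 − y_svg.

Shape 1 is a cubic bezier drawn with `<path>`. Its stroke #ff00ff means engrave at S413, F3542. After flipping Y the toolpath is (119.661,108.904) → (110.763,116.827) → (86.006,123.000) → (60.222,127.854) → (48.244,131.825).

Shape 2 is a cubic bezier drawn with `<path>`. Its stroke #ff00ff means engrave at S413, F3542. After flipping Y the toolpath is (65.234,33.833) → (72.413,60.488) → (89.749,102.734) → (106.758,142.001) → (112.960,159.718).

Shape 3 is a open polyline drawn with `<path>`. Its stroke #ff00ff means engrave at S413, F3542. After flipping Y the toolpath is (123.298,153.518) → (109.367,129.239) → (8.761,105.850) → (146.263,178.825) → (8.251,133.706) → (63.045,68.916).

Shape 4 is a rectangle drawn with `<polygon>`. Its stroke #ff00ff means engrave at S413, F3542. After flipping Y the toolpath is (47.439,144.679) → (115.871,144.679) → (115.871,94.447) → (47.439,94.447) → (47.439,144.679), returning to the start.

Shape 5 is a line segment drawn with `<line>`. Its stroke #ff00ff means engrave at S413, F3542. After flipping Y the toolpath is (114.494,57.052) → (59.291,146.169).

Shape 6 is a closed polygon drawn with `<path>`. Its stroke #ff00ff means engrave at S413, F3542. After flipping Y the toolpath is (110.650,114.790) → (30.284,190.411) → (108.488,84.939) → (25.782,173.311) → (110.650,114.790), returning to the start.

(bCNC post)
(Date: synthetic)
G21
G90
G00 X119.661 Y108.904
M3 S413
G01 X110.763 Y116.827 F3542
G01 X86.006 Y123.000
G01 X60.222 Y127.854
G01 X48.244 Y131.825
M5
G00 X65.234 Y33.833
M3 S413
G01 X72.413 Y60.488 F3542
G01 X89.749 Y102.734
G01 X106.758 Y142.001
G01 X112.960 Y159.718
M5
G00 X123.298 Y153.518
M3 S413
G01 X109.367 Y129.239 F3542
G01 X8.761 Y105.850
G01 X146.263 Y178.825
G01 X8.251 Y133.706
G01 X63.045 Y68.916
M5
G00 X47.439 Y144.679
M3 S413
G01 X115.871 Y144.679 F3542
G01 X115.871 Y94.447
G01 X47.439 Y94.447
G01 X47.439 Y144.679
M5
G00 X114.494 Y57.052
M3 S413
G01 X59.291 Y146.169 F3542
M5
G00 X110.650 Y114.790
M3 S413
G01 X30.284 Y190.411 F3542
G01 X108.488 Y84.939
G01 X25.782 Y173.311
G01 X110.650 Y114.790
M5
G00 X0.000 Y0.000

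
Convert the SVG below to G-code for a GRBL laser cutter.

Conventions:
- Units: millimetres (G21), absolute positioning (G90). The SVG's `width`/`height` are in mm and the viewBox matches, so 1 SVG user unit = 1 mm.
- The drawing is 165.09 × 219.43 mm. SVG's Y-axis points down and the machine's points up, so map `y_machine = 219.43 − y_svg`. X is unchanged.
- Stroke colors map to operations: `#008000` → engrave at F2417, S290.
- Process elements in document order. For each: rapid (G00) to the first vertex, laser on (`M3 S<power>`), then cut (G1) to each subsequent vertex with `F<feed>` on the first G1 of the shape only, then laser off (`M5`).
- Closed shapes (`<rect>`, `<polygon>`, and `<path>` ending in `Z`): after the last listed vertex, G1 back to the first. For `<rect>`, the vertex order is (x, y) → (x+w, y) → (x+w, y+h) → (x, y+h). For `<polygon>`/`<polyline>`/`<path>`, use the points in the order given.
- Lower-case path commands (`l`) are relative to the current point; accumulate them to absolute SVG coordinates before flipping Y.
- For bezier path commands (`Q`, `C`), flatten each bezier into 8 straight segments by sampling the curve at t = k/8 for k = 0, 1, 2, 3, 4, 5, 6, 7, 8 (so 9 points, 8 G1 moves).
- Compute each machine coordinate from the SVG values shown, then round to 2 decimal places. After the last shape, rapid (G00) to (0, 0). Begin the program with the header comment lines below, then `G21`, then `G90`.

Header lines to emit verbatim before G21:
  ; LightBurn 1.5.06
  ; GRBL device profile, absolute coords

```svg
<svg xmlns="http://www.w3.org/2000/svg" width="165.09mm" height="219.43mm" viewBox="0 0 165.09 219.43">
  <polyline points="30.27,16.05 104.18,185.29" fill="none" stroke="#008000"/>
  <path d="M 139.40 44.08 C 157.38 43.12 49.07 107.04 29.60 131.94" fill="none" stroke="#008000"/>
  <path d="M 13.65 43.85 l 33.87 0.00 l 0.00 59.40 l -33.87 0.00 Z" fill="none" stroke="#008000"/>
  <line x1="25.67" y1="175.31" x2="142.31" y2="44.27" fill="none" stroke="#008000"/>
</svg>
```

1 u = 1 mm; y_m = 219.43 − y.

[1] `<polyline>` line segment, #008000→engrave S290 F2417: (30.27,203.38) → (104.18,34.14)

[2] `<path>` cubic bezier, #008000→engrave S290 F2417: (139.40,175.35) → (140.64,172.87) → (132.57,165.53) → (117.69,154.54) → (98.54,141.12) → (77.64,126.48) → (57.50,111.86) → (40.65,98.45) → (29.60,87.49)

[3] `<path>` rectangle, #008000→engrave S290 F2417: (13.65,175.58) → (47.52,175.58) → (47.52,116.18) → (13.65,116.18) → (13.65,175.58) (closed)

[4] `<line>` line segment, #008000→engrave S290 F2417: (25.67,44.12) → (142.31,175.16)

; LightBurn 1.5.06
; GRBL device profile, absolute coords
G21
G90
G00 X30.27 Y203.38
M3 S290
G1 X104.18 Y34.14 F2417
M5
G00 X139.40 Y175.35
M3 S290
G1 X140.64 Y172.87 F2417
G1 X132.57 Y165.53
G1 X117.69 Y154.54
G1 X98.54 Y141.12
G1 X77.64 Y126.48
G1 X57.50 Y111.86
G1 X40.65 Y98.45
G1 X29.60 Y87.49
M5
G00 X13.65 Y175.58
M3 S290
G1 X47.52 Y175.58 F2417
G1 X47.52 Y116.18
G1 X13.65 Y116.18
G1 X13.65 Y175.58
M5
G00 X25.67 Y44.12
M3 S290
G1 X142.31 Y175.16 F2417
M5
G00 X0.00 Y0.00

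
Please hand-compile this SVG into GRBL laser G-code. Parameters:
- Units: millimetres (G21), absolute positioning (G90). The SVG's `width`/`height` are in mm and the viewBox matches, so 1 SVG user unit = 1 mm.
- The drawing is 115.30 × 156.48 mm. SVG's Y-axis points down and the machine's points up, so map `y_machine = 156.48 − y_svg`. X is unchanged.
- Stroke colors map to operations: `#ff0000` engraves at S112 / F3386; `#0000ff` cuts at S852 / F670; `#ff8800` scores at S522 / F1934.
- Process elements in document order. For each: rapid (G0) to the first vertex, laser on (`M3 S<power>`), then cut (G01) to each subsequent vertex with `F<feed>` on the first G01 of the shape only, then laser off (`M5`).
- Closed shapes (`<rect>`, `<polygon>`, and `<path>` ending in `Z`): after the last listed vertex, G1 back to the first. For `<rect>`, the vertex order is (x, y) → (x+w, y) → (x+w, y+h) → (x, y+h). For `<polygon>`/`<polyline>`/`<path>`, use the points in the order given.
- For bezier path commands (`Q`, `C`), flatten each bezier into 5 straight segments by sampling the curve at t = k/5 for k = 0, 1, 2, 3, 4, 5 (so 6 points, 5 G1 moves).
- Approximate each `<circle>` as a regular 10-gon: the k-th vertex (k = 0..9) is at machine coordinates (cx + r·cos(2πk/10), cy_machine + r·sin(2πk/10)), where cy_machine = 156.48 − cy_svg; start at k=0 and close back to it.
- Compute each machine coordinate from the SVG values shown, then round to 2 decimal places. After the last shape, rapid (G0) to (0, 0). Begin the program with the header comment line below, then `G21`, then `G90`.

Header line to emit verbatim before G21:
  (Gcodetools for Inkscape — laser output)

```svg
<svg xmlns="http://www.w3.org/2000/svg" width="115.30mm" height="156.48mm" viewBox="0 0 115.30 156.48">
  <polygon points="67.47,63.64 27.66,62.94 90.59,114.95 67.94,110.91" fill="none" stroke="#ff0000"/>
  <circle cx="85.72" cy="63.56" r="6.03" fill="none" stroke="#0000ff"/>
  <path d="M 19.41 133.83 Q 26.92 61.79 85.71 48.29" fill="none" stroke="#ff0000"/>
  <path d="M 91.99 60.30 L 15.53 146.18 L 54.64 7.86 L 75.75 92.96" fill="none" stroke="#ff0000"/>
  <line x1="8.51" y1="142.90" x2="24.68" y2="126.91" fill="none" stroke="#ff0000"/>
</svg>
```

Since the viewBox matches the mm dimensions, user units are millimetres directly. The only transform is the Y-flip y_m = 156.48 − y_svg.

Shape 1 is a closed polygon drawn with `<polygon>`. Its stroke #ff0000 means engrave at S112, F3386. After flipping Y the toolpath is (67.47,92.84) → (27.66,93.54) → (90.59,41.53) → (67.94,45.57) → (67.47,92.84), returning to the start.

Shape 2 is a circle drawn with `<circle>`. Its stroke #0000ff means cut at S852, F670. After flipping Y the toolpath is (91.75,92.92) → (90.60,96.46) → (87.58,98.65) → (83.86,98.65) → (80.84,96.46) → (79.69,92.92) → (80.84,89.38) → (83.86,87.19) → (87.58,87.19) → (90.60,89.38) → (91.75,92.92), returning to the start.

Shape 3 is a quadratic bezier drawn with `<path>`. Its stroke #ff0000 means engrave at S112, F3386. After flipping Y the toolpath is (19.41,22.65) → (24.47,49.12) → (33.62,70.92) → (46.88,88.02) → (64.25,100.45) → (85.71,108.19).

Shape 4 is a open polyline drawn with `<path>`. Its stroke #ff0000 means engrave at S112, F3386. After flipping Y the toolpath is (91.99,96.18) → (15.53,10.30) → (54.64,148.62) → (75.75,63.52).

Shape 5 is a line segment drawn with `<line>`. Its stroke #ff0000 means engrave at S112, F3386. After flipping Y the toolpath is (8.51,13.58) → (24.68,29.57).

(Gcodetools for Inkscape — laser output)
G21
G90
G0 X67.47 Y92.84
M3 S112
G01 X27.66 Y93.54 F3386
G01 X90.59 Y41.53
G01 X67.94 Y45.57
G01 X67.47 Y92.84
M5
G0 X91.75 Y92.92
M3 S852
G01 X90.60 Y96.46 F670
G01 X87.58 Y98.65
G01 X83.86 Y98.65
G01 X80.84 Y96.46
G01 X79.69 Y92.92
G01 X80.84 Y89.38
G01 X83.86 Y87.19
G01 X87.58 Y87.19
G01 X90.60 Y89.38
G01 X91.75 Y92.92
M5
G0 X19.41 Y22.65
M3 S112
G01 X24.47 Y49.12 F3386
G01 X33.62 Y70.92
G01 X46.88 Y88.02
G01 X64.25 Y100.45
G01 X85.71 Y108.19
M5
G0 X91.99 Y96.18
M3 S112
G01 X15.53 Y10.30 F3386
G01 X54.64 Y148.62
G01 X75.75 Y63.52
M5
G0 X8.51 Y13.58
M3 S112
G01 X24.68 Y29.57 F3386
M5
G0 X0.00 Y0.00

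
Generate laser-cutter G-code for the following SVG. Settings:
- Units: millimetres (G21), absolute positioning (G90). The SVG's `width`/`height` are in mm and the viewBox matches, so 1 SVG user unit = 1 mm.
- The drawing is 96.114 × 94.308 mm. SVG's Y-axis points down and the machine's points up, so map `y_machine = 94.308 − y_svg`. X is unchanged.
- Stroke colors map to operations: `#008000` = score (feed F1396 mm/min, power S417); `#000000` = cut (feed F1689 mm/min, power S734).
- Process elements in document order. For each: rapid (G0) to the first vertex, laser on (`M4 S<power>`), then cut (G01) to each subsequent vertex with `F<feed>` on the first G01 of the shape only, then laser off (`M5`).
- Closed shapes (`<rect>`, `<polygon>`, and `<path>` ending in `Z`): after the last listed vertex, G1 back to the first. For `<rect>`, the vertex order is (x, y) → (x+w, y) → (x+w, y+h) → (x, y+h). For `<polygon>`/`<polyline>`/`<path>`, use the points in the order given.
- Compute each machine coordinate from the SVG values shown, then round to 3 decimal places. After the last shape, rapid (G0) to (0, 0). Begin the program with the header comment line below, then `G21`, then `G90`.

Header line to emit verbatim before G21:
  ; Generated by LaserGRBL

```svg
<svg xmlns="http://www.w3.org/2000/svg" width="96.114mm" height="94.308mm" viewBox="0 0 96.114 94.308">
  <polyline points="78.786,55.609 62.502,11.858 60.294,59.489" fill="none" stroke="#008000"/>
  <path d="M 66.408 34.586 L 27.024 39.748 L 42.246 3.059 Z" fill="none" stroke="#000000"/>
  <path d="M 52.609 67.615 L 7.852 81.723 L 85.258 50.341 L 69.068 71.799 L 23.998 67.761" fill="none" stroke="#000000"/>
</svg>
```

1 u = 1 mm; y_m = 94.308 − y.

[1] `<polyline>` open polyline, #008000→score S417 F1396: (78.786,38.699) → (62.502,82.450) → (60.294,34.819)

[2] `<path>` regular polygon, #000000→cut S734 F1689: (66.408,59.722) → (27.024,54.560) → (42.246,91.249) → (66.408,59.722) (closed)

[3] `<path>` open polyline, #000000→cut S734 F1689: (52.609,26.693) → (7.852,12.585) → (85.258,43.967) → (69.068,22.509) → (23.998,26.547)

; Generated by LaserGRBL
G21
G90
G0 X78.786 Y38.699
M4 S417
G01 X62.502 Y82.450 F1396
G01 X60.294 Y34.819
M5
G0 X66.408 Y59.722
M4 S734
G01 X27.024 Y54.560 F1689
G01 X42.246 Y91.249
G01 X66.408 Y59.722
M5
G0 X52.609 Y26.693
M4 S734
G01 X7.852 Y12.585 F1689
G01 X85.258 Y43.967
G01 X69.068 Y22.509
G01 X23.998 Y26.547
M5
G0 X0.000 Y0.000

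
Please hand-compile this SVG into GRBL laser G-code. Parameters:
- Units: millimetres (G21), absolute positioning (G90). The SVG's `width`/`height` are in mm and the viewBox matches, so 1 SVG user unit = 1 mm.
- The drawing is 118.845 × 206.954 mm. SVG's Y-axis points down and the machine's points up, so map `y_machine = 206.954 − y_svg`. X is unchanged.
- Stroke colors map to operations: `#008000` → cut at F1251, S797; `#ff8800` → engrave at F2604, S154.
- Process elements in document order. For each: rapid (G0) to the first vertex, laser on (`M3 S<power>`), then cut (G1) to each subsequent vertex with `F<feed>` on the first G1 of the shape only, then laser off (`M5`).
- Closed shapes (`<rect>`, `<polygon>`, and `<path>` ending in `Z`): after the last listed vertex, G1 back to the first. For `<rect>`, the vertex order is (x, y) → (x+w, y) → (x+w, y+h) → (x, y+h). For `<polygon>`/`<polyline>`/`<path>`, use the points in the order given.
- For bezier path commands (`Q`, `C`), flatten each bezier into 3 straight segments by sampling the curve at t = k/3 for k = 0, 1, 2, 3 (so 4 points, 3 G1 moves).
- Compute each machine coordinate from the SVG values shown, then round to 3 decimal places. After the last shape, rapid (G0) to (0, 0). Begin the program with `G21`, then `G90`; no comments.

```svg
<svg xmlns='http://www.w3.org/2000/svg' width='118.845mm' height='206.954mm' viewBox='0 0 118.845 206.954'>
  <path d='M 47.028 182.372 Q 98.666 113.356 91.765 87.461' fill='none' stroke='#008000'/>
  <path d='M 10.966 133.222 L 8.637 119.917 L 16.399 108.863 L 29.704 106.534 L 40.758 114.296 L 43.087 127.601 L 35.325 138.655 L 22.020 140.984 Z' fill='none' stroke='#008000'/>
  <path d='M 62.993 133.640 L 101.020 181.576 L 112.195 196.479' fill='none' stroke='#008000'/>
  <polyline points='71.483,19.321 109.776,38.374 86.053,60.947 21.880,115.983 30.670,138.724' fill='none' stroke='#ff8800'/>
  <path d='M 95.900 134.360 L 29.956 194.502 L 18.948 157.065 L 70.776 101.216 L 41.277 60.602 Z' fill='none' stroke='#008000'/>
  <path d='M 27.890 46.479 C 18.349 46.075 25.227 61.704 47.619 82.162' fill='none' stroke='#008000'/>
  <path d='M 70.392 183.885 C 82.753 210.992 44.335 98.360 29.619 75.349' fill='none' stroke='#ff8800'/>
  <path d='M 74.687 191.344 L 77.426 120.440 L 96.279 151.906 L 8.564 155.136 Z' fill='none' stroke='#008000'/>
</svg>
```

G21
G90
G0 X47.028 Y24.582
M3 S797
G1 X74.949 Y65.801 F1251
G1 X89.861 Y97.438
G1 X91.765 Y119.493
M5
G0 X10.966 Y73.732
M3 S797
G1 X8.637 Y87.037 F1251
G1 X16.399 Y98.091
G1 X29.704 Y100.420
G1 X40.758 Y92.658
G1 X43.087 Y79.353
G1 X35.325 Y68.299
G1 X22.020 Y65.970
G1 X10.966 Y73.732
M5
G0 X62.993 Y73.314
M3 S797
G1 X101.020 Y25.378 F1251
G1 X112.195 Y10.475
M5
G0 X71.483 Y187.633
M3 S154
G1 X109.776 Y168.580 F2604
G1 X86.053 Y146.007
G1 X21.880 Y90.971
G1 X30.670 Y68.230
M5
G0 X95.900 Y72.594
M3 S797
G1 X29.956 Y12.452 F1251
G1 X18.948 Y49.889
G1 X70.776 Y105.738
G1 X41.277 Y146.352
G1 X95.900 Y72.594
M5
G0 X27.890 Y160.475
M3 S797
G1 X23.788 Y155.950 F1251
G1 X30.432 Y143.225
G1 X47.619 Y124.792
M5
G0 X70.392 Y23.069
M3 S154
G1 X68.585 Y34.047 F2604
G1 X49.477 Y87.215
G1 X29.619 Y131.605
M5
G0 X74.687 Y15.610
M3 S797
G1 X77.426 Y86.514 F1251
G1 X96.279 Y55.048
G1 X8.564 Y51.818
G1 X74.687 Y15.610
M5
G0 X0.000 Y0.000

Since the viewBox matches the mm dimensions, user units are millimetres directly. The only transform is the Y-flip y_m = 206.954 − y_svg.

Shape 1 is a quadratic bezier drawn with `<path>`. Its stroke #008000 means cut at S797, F1251. After flipping Y the toolpath is (47.028,24.582) → (74.949,65.801) → (89.861,97.438) → (91.765,119.493).

Shape 2 is a regular polygon drawn with `<path>`. Its stroke #008000 means cut at S797, F1251. After flipping Y the toolpath is (10.966,73.732) → (8.637,87.037) → (16.399,98.091) → (29.704,100.420) → (40.758,92.658) → (43.087,79.353) → (35.325,68.299) → (22.020,65.970) → (10.966,73.732), returning to the start.

Shape 3 is a open polyline drawn with `<path>`. Its stroke #008000 means cut at S797, F1251. After flipping Y the toolpath is (62.993,73.314) → (101.020,25.378) → (112.195,10.475).

Shape 4 is a open polyline drawn with `<polyline>`. Its stroke #ff8800 means engrave at S154, F2604. After flipping Y the toolpath is (71.483,187.633) → (109.776,168.580) → (86.053,146.007) → (21.880,90.971) → (30.670,68.230).

Shape 5 is a closed polygon drawn with `<path>`. Its stroke #008000 means cut at S797, F1251. After flipping Y the toolpath is (95.900,72.594) → (29.956,12.452) → (18.948,49.889) → (70.776,105.738) → (41.277,146.352) → (95.900,72.594), returning to the start.

Shape 6 is a cubic bezier drawn with `<path>`. Its stroke #008000 means cut at S797, F1251. After flipping Y the toolpath is (27.890,160.475) → (23.788,155.950) → (30.432,143.225) → (47.619,124.792).

Shape 7 is a cubic bezier drawn with `<path>`. Its stroke #ff8800 means engrave at S154, F2604. After flipping Y the toolpath is (70.392,23.069) → (68.585,34.047) → (49.477,87.215) → (29.619,131.605).

Shape 8 is a closed polygon drawn with `<path>`. Its stroke #008000 means cut at S797, F1251. After flipping Y the toolpath is (74.687,15.610) → (77.426,86.514) → (96.279,55.048) → (8.564,51.818) → (74.687,15.610), returning to the start.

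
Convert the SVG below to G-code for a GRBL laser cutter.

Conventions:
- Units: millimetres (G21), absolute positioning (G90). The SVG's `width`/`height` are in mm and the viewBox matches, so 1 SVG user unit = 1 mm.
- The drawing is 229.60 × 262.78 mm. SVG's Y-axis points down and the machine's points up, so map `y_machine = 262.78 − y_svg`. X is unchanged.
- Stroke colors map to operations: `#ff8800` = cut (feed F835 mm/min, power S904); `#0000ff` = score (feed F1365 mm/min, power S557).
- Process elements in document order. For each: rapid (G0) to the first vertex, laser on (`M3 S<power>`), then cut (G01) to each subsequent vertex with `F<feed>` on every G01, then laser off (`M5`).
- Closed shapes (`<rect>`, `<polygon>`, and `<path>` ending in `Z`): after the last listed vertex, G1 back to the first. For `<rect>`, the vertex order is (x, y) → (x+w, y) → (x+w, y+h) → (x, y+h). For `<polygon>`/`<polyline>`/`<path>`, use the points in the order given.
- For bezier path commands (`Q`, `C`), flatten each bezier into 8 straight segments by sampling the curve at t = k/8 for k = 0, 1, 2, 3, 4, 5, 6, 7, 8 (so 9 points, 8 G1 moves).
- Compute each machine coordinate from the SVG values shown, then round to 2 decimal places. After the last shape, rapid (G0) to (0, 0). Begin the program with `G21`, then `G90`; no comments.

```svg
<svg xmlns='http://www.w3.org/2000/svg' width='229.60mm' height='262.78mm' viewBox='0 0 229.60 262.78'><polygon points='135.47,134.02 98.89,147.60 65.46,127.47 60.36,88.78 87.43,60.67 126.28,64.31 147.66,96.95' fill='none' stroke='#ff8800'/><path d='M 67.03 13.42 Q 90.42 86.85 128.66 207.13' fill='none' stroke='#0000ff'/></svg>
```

viewBox `0 0 229.60 262.78` with mm width/height → 1 unit = 1 mm. Flip: y_m = 262.78 − y_svg.

**Shape 1** — `<polygon>` regular polygon, stroke `#ff8800` → cut (S904, F835). Machine vertices: (135.47,128.76) → (98.89,115.18) → (65.46,135.31) → (60.36,174.00) → (87.43,202.11) → (126.28,198.47) → (147.66,165.83) → (135.47,128.76). Closed: final G1 returns to the first vertex.

**Shape 2** — `<path>` quadratic bezier, stroke `#0000ff` → score (S557, F1365). Control points (SVG): P0=(67.03,13.42), P1=(90.42,86.85), P2=(128.66,207.13); sampled at t=k/8. Machine vertices: (67.03,249.36) → (73.11,230.27) → (79.65,209.72) → (86.66,187.70) → (94.13,164.22) → (102.07,139.27) → (110.47,112.86) → (119.33,84.99) → (128.66,55.65). Open path.

G21
G90
G0 X135.47 Y128.76
M3 S904
G01 X98.89 Y115.18 F835
G01 X65.46 Y135.31 F835
G01 X60.36 Y174.00 F835
G01 X87.43 Y202.11 F835
G01 X126.28 Y198.47 F835
G01 X147.66 Y165.83 F835
G01 X135.47 Y128.76 F835
M5
G0 X67.03 Y249.36
M3 S557
G01 X73.11 Y230.27 F1365
G01 X79.65 Y209.72 F1365
G01 X86.66 Y187.70 F1365
G01 X94.13 Y164.22 F1365
G01 X102.07 Y139.27 F1365
G01 X110.47 Y112.86 F1365
G01 X119.33 Y84.99 F1365
G01 X128.66 Y55.65 F1365
M5
G0 X0.00 Y0.00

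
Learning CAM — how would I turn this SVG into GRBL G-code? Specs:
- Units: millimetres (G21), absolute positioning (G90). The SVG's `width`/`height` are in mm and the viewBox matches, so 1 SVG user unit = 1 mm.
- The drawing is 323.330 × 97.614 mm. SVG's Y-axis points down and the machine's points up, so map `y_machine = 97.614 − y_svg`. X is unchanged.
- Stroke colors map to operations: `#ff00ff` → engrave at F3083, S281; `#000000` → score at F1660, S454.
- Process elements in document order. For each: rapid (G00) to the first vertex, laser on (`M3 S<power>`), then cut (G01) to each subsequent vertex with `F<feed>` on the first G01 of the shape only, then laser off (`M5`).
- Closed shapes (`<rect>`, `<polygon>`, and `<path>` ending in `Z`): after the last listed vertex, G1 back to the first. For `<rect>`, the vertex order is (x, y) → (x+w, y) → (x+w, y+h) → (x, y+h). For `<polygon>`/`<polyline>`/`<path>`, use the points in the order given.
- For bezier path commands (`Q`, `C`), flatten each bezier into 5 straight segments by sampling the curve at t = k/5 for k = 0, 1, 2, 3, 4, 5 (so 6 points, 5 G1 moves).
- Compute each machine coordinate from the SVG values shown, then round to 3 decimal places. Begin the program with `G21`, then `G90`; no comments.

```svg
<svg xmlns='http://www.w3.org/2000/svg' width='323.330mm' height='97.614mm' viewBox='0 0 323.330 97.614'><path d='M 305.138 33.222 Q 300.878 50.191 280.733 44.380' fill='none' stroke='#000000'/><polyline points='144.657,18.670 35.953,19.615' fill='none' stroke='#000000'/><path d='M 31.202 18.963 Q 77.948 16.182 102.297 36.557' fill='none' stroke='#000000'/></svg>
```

1 u = 1 mm; y_m = 97.614 − y.

[1] `<path>` quadratic bezier, #000000→score S454 F1660: (305.138,64.392) → (302.799,58.516) → (299.188,54.462) → (294.307,52.230) → (288.156,51.821) → (280.733,53.234)

[2] `<polyline>` line segment, #000000→score S454 F1660: (144.657,78.944) → (35.953,77.999)

[3] `<path>` quadratic bezier, #000000→score S454 F1660: (31.202,78.651) → (49.005,78.837) → (65.015,77.171) → (79.234,73.652) → (91.662,68.281) → (102.297,61.057)

G21
G90
G00 X305.138 Y64.392
M3 S454
G01 X302.799 Y58.516 F1660
G01 X299.188 Y54.462
G01 X294.307 Y52.230
G01 X288.156 Y51.821
G01 X280.733 Y53.234
M5
G00 X144.657 Y78.944
M3 S454
G01 X35.953 Y77.999 F1660
M5
G00 X31.202 Y78.651
M3 S454
G01 X49.005 Y78.837 F1660
G01 X65.015 Y77.171
G01 X79.234 Y73.652
G01 X91.662 Y68.281
G01 X102.297 Y61.057
M5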